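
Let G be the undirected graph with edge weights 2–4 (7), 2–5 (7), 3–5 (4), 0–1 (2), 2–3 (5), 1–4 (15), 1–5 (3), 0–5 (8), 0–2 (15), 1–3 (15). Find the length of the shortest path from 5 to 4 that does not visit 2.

Candidate routes:
5 - 0 - 1 - 4: 8 + 2 + 15 = 25
5 - 3 - 1 - 4: 4 + 15 + 15 = 34
5 - 1 - 4: 3 + 15 = 18
Shortest: 18.

18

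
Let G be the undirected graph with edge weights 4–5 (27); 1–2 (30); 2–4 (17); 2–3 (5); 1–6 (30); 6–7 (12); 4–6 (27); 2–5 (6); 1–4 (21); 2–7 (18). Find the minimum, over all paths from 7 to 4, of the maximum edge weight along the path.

Comparing a few candidate routes:
7→2→1→6→4: max(18, 30, 30, 27) = 30
7→6→4: max(12, 27) = 27
7→2→4: max(18, 17) = 18
7→6→1→4: max(12, 30, 21) = 30
7→2→5→4: max(18, 6, 27) = 27
7→2→1→4: max(18, 30, 21) = 30
The minimum achievable maximum is 18.

18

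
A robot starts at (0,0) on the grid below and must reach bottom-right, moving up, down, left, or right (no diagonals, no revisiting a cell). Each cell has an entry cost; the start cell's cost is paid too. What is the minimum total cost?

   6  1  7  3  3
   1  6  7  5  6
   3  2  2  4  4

22

Take [0,0] -> [1,0] -> [2,0] -> [2,1] -> [2,2] -> [2,3] -> [2,4] for a total of 6 + 1 + 3 + 2 + 2 + 4 + 4 = 22.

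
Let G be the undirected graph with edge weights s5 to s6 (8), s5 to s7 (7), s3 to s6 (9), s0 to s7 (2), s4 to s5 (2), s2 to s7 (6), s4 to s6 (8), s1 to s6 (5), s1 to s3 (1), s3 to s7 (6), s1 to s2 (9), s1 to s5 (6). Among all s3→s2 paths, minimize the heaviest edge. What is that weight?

6

Some routes from s3 to s2:
s3-s1-s5-s7-s2: max(1, 6, 7, 6) = 7
s3-s7-s2: max(6, 6) = 6
s3-s1-s6-s4-s5-s7-s2: max(1, 5, 8, 2, 7, 6) = 8
Best route has worst link 6.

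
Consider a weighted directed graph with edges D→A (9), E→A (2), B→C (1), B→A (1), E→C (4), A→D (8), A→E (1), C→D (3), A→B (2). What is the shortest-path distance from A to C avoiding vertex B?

5

Routes from A to C avoiding B:
A→E→C: 1 + 4 = 5
Shortest: 5.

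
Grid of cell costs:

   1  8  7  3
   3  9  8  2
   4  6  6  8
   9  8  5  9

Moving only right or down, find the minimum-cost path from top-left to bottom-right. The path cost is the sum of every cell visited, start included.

34

One optimal route is (0,0) -> (1,0) -> (2,0) -> (2,1) -> (2,2) -> (3,2) -> (3,3).
Its cost is 1 + 3 + 4 + 6 + 6 + 5 + 9 = 34.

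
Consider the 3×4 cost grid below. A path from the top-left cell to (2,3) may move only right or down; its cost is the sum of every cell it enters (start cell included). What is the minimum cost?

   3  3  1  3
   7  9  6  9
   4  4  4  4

21

Cheapest: [0,0] → [0,1] → [0,2] → [1,2] → [2,2] → [2,3]
  3 + 3 + 1 + 6 + 4 + 4 = 21
(Top row then right column would cost 23.)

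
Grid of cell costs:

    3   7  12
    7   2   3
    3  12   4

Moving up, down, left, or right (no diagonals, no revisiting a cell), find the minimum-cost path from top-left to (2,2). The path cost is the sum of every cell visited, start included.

Cheapest: [0,0] → [0,1] → [1,1] → [1,2] → [2,2]
  3 + 7 + 2 + 3 + 4 = 19

19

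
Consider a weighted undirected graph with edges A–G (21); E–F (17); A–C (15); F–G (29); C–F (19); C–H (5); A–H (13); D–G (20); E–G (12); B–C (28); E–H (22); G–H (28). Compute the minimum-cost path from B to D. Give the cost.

Some routes from B to D:
B -> C -> H -> A -> G -> D: 28 + 5 + 13 + 21 + 20 = 87
B -> C -> H -> G -> D: 28 + 5 + 28 + 20 = 81
B -> C -> H -> E -> G -> D: 28 + 5 + 22 + 12 + 20 = 87
B -> C -> A -> G -> D: 28 + 15 + 21 + 20 = 84
Shortest: 81.

81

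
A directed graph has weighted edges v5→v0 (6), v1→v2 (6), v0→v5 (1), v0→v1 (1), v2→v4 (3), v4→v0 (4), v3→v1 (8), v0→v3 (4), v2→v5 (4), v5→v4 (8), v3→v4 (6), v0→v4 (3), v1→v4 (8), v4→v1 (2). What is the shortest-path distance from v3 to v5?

11

Comparing a few candidate routes:
v3 -> v1 -> v2 -> v5: 8 + 6 + 4 = 18
v3 -> v4 -> v1 -> v2 -> v5: 6 + 2 + 6 + 4 = 18
v3 -> v4 -> v0 -> v5: 6 + 4 + 1 = 11
The minimum is 11.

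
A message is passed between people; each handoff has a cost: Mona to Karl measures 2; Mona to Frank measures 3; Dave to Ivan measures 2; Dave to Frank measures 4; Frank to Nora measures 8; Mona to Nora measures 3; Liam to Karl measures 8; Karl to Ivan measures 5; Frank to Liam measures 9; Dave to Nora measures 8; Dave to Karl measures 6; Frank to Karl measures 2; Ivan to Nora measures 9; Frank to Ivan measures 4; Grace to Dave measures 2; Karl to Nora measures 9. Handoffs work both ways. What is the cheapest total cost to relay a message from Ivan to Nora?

9

Some routes from Ivan to Nora:
Ivan-Nora: 9
Ivan-Dave-Nora: 2 + 8 = 10
Ivan-Frank-Mona-Nora: 4 + 3 + 3 = 10
The minimum is 9.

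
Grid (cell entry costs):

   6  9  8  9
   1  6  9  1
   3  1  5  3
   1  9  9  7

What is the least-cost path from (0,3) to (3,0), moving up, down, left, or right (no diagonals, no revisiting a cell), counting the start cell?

Cheapest: [0,3] → [1,3] → [2,3] → [2,2] → [2,1] → [2,0] → [3,0]
  9 + 1 + 3 + 5 + 1 + 3 + 1 = 23

23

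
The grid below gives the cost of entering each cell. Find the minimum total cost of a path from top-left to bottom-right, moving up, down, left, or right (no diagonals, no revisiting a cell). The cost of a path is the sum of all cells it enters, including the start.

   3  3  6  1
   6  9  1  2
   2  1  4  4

19

Path r0c0 r0c1 r0c2 r0c3 r1c3 r2c3: 3 + 3 + 6 + 1 + 2 + 4 = 19.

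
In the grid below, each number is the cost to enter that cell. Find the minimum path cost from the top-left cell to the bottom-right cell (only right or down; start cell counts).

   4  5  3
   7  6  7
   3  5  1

Cheapest: (0,0) -> (0,1) -> (0,2) -> (1,2) -> (2,2)
  4 + 5 + 3 + 7 + 1 = 20

20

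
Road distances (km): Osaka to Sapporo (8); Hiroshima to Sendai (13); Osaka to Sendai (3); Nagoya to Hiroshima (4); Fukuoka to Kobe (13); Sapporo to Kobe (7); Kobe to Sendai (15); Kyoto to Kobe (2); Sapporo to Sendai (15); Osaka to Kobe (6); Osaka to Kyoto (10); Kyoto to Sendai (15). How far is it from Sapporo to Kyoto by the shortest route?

9

Some routes from Sapporo to Kyoto:
Sapporo -> Sendai -> Osaka -> Kobe -> Kyoto: 15 + 3 + 6 + 2 = 26
Sapporo -> Osaka -> Kyoto: 8 + 10 = 18
Sapporo -> Osaka -> Kobe -> Kyoto: 8 + 6 + 2 = 16
Sapporo -> Kobe -> Osaka -> Kyoto: 7 + 6 + 10 = 23
Sapporo -> Kobe -> Kyoto: 7 + 2 = 9
The minimum is 9 km.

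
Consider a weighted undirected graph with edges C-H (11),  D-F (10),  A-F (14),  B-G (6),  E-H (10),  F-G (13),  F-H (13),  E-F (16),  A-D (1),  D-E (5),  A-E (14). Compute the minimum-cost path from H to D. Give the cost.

Some routes from H to D:
H-E-A-D: 10 + 14 + 1 = 25
H-F-D: 13 + 10 = 23
H-E-D: 10 + 5 = 15
Shortest: 15.

15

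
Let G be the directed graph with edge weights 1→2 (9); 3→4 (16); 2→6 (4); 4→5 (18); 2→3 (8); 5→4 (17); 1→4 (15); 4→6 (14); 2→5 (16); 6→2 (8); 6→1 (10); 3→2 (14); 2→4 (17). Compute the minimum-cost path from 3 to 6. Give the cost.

Routes from 3 to 6:
3-2-6: 14 + 4 = 18
3-4-6: 16 + 14 = 30
3-2-4-6: 14 + 17 + 14 = 45
3-2-5-4-6: 14 + 16 + 17 + 14 = 61
The minimum is 18.

18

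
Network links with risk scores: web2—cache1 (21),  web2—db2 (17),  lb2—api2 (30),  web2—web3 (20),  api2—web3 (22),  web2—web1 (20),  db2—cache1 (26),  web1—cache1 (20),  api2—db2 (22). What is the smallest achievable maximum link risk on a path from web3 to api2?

22

Routes from web3 to api2:
web3 -> web2 -> web1 -> cache1 -> db2 -> api2: max(20, 20, 20, 26, 22) = 26
web3 -> web2 -> db2 -> api2: max(20, 17, 22) = 22
web3 -> web2 -> cache1 -> db2 -> api2: max(20, 21, 26, 22) = 26
web3 -> api2: max(22) = 22
Best route has worst link 22.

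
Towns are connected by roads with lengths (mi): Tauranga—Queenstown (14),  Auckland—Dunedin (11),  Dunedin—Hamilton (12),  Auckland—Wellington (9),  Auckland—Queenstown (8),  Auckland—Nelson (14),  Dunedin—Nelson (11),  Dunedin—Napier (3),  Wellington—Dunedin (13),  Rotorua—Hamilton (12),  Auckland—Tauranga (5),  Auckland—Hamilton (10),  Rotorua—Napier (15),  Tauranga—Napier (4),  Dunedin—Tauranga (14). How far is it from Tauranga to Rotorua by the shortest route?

19

Some routes from Tauranga to Rotorua:
Tauranga-Dunedin-Napier-Rotorua: 14 + 3 + 15 = 32
Tauranga-Auckland-Dunedin-Napier-Rotorua: 5 + 11 + 3 + 15 = 34
Tauranga-Napier-Rotorua: 4 + 15 = 19
Tauranga-Napier-Dunedin-Hamilton-Rotorua: 4 + 3 + 12 + 12 = 31
Tauranga-Auckland-Hamilton-Rotorua: 5 + 10 + 12 = 27
Tauranga-Dunedin-Hamilton-Rotorua: 14 + 12 + 12 = 38
Best route has total 19 mi.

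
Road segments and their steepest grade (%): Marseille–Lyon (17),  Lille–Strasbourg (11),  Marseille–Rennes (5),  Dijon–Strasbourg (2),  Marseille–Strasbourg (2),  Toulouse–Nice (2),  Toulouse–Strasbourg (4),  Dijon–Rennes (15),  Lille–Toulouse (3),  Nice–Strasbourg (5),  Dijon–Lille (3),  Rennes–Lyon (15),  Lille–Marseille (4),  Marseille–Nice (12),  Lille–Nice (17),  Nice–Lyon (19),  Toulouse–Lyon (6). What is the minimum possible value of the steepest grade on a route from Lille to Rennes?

Comparing a few candidate routes:
Lille → Dijon → Strasbourg → Marseille → Rennes: max(3, 2, 2, 5) = 5
Lille → Toulouse → Strasbourg → Marseille → Rennes: max(3, 4, 2, 5) = 5
Lille → Toulouse → Nice → Strasbourg → Marseille → Rennes: max(3, 2, 5, 2, 5) = 5
Smallest bottleneck: 5%.

5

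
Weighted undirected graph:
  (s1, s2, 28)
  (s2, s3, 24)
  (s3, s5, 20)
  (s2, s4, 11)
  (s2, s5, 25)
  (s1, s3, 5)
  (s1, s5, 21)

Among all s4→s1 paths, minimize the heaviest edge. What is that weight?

Paths from s4 to s1:
s4 -> s2 -> s5 -> s3 -> s1: max(11, 25, 20, 5) = 25
s4 -> s2 -> s3 -> s5 -> s1: max(11, 24, 20, 21) = 24
s4 -> s2 -> s5 -> s1: max(11, 25, 21) = 25
s4 -> s2 -> s1: max(11, 28) = 28
s4 -> s2 -> s3 -> s1: max(11, 24, 5) = 24
Best route has worst link 24.

24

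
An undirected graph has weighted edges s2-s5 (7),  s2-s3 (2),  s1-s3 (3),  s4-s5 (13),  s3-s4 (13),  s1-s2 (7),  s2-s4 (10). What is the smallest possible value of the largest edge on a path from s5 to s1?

7

Comparing a few candidate routes:
s5 → s2 → s1: max(7, 7) = 7
s5 → s4 → s2 → s1: max(13, 10, 7) = 13
s5 → s2 → s3 → s1: max(7, 2, 3) = 7
Smallest bottleneck: 7.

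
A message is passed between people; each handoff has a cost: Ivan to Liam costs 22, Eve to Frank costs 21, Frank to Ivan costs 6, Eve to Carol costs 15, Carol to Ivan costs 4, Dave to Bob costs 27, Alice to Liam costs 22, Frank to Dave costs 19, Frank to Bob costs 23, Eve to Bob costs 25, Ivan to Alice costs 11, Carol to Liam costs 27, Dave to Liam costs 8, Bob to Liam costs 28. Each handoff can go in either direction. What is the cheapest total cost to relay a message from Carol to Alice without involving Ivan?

Comparing a few candidate routes:
Carol -> Liam -> Alice: 27 + 22 = 49
Carol -> Eve -> Frank -> Dave -> Liam -> Alice: 15 + 21 + 19 + 8 + 22 = 85
Carol -> Eve -> Bob -> Liam -> Alice: 15 + 25 + 28 + 22 = 90
The minimum is 49.

49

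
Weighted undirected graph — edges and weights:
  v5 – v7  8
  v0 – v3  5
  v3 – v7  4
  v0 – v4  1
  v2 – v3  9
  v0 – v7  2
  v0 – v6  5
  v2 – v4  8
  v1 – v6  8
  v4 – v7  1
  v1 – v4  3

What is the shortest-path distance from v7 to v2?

Some routes from v7 to v2:
v7-v0-v3-v2: 2 + 5 + 9 = 16
v7-v4-v2: 1 + 8 = 9
v7-v0-v4-v2: 2 + 1 + 8 = 11
v7-v3-v2: 4 + 9 = 13
Shortest: 9.

9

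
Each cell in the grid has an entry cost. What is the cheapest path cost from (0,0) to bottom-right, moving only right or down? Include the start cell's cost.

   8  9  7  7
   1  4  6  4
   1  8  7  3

26

Take [0,0]→[1,0]→[1,1]→[1,2]→[1,3]→[2,3] for a total of 8 + 1 + 4 + 6 + 4 + 3 = 26.
(Top row then right column would cost 38.)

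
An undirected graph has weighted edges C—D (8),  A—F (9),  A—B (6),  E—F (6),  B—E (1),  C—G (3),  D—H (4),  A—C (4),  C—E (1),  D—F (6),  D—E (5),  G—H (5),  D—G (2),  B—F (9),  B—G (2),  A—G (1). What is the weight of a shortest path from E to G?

3

Comparing a few candidate routes:
E→B→G: 1 + 2 = 3
E→C→G: 1 + 3 = 4
E→D→G: 5 + 2 = 7
E→C→A→G: 1 + 4 + 1 = 6
The minimum is 3.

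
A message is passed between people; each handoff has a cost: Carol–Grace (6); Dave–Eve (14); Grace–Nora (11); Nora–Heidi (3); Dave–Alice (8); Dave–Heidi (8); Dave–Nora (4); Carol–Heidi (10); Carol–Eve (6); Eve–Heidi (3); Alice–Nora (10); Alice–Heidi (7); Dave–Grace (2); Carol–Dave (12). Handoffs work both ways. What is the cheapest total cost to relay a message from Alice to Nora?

A few of the Alice→Nora routes:
Alice -> Dave -> Nora: 8 + 4 = 12
Alice -> Dave -> Heidi -> Nora: 8 + 8 + 3 = 19
Alice -> Heidi -> Dave -> Nora: 7 + 8 + 4 = 19
Alice -> Nora: 10
Alice -> Heidi -> Nora: 7 + 3 = 10
Shortest: 10.

10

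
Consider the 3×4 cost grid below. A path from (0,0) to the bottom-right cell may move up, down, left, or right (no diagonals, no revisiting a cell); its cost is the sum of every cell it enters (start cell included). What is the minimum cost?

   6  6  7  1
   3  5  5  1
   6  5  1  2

One optimal route is [0,0] -> [1,0] -> [1,1] -> [1,2] -> [1,3] -> [2,3].
Its cost is 6 + 3 + 5 + 5 + 1 + 2 = 22.

22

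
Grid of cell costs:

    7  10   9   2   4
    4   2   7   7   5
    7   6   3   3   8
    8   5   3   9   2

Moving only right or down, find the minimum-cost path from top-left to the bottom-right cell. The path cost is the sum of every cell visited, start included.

One optimal route is r0c0 → r1c0 → r1c1 → r2c1 → r2c2 → r2c3 → r2c4 → r3c4.
Its cost is 7 + 4 + 2 + 6 + 3 + 3 + 8 + 2 = 35.
For comparison, the top-then-right route costs 47.

35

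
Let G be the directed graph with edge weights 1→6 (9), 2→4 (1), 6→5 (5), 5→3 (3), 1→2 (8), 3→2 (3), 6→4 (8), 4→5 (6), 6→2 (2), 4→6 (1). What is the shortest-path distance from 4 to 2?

3

Candidate routes:
4 - 6 - 2: 1 + 2 = 3
4 - 5 - 3 - 2: 6 + 3 + 3 = 12
4 - 6 - 5 - 3 - 2: 1 + 5 + 3 + 3 = 12
Best route has total 3.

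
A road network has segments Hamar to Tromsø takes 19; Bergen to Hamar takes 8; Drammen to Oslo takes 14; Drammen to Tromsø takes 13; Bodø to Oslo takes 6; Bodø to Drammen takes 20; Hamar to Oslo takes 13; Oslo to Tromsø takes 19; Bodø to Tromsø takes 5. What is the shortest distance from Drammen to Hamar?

27

Checking several routes:
Drammen → Tromsø → Bodø → Oslo → Hamar: 13 + 5 + 6 + 13 = 37
Drammen → Tromsø → Hamar: 13 + 19 = 32
Drammen → Oslo → Hamar: 14 + 13 = 27
The minimum is 27.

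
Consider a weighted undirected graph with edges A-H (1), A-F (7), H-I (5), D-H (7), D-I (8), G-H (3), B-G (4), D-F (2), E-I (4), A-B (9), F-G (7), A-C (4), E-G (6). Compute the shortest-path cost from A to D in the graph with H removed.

Some routes from A to D avoiding H:
A→F→D: 7 + 2 = 9
A→B→G→F→D: 9 + 4 + 7 + 2 = 22
A→B→G→E→I→D: 9 + 4 + 6 + 4 + 8 = 31
Shortest: 9.

9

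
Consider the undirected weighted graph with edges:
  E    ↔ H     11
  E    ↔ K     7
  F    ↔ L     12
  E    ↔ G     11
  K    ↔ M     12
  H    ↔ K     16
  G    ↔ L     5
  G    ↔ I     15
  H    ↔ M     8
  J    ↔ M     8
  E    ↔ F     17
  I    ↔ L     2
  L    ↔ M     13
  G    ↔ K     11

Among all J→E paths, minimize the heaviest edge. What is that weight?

11

Checking several routes:
J→M→L→G→K→E: max(8, 13, 5, 11, 7) = 13
J→M→K→E: max(8, 12, 7) = 12
J→M→L→G→E: max(8, 13, 5, 11) = 13
J→M→H→E: max(8, 8, 11) = 11
J→M→K→G→E: max(8, 12, 11, 11) = 12
Smallest bottleneck: 11.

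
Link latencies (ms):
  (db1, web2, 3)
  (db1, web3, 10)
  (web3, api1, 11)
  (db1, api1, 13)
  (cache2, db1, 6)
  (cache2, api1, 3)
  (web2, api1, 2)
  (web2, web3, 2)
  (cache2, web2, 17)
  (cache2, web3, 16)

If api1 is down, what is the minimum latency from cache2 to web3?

Some routes from cache2 to web3 avoiding api1:
cache2-db1-web2-web3: 6 + 3 + 2 = 11
cache2-db1-web3: 6 + 10 = 16
cache2-web3: 16
Shortest: 11 ms.

11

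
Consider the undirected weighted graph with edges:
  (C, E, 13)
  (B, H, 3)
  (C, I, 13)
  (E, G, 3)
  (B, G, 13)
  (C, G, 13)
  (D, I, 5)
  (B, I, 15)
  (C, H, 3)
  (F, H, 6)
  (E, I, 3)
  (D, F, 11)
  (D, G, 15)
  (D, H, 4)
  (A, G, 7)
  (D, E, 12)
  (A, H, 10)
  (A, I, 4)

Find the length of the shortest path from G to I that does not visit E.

A few of the G→I routes:
G→B→H→D→I: 13 + 3 + 4 + 5 = 25
G→A→I: 7 + 4 = 11
G→C→I: 13 + 13 = 26
G→A→H→D→I: 7 + 10 + 4 + 5 = 26
G→C→H→D→I: 13 + 3 + 4 + 5 = 25
G→D→I: 15 + 5 = 20
Shortest: 11.

11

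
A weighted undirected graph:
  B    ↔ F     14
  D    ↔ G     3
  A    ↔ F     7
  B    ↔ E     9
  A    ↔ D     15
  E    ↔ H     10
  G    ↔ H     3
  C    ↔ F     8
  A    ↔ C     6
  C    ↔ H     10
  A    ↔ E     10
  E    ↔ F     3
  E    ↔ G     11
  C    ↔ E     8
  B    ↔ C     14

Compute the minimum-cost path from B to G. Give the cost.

Comparing a few candidate routes:
B - E - H - G: 9 + 10 + 3 = 22
B - E - G: 9 + 11 = 20
B - F - E - G: 14 + 3 + 11 = 28
B - C - H - G: 14 + 10 + 3 = 27
Best route has total 20.

20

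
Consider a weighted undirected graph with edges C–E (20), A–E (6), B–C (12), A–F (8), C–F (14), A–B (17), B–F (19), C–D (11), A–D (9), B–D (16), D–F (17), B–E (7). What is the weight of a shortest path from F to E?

A few of the F→E routes:
F → C → B → E: 14 + 12 + 7 = 33
F → A → B → E: 8 + 17 + 7 = 32
F → D → A → E: 17 + 9 + 6 = 32
F → B → E: 19 + 7 = 26
F → A → E: 8 + 6 = 14
F → C → E: 14 + 20 = 34
Best route has total 14.

14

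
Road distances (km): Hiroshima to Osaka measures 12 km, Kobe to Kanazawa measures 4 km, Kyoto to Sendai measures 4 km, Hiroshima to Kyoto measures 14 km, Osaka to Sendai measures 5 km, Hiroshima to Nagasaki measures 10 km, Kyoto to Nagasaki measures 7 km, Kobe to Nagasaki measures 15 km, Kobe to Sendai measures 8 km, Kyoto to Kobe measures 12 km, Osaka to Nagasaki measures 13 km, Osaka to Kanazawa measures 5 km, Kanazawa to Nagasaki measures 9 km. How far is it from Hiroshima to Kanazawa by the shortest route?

17

Some routes from Hiroshima to Kanazawa:
Hiroshima-Kyoto-Sendai-Osaka-Kanazawa: 14 + 4 + 5 + 5 = 28
Hiroshima-Nagasaki-Kanazawa: 10 + 9 = 19
Hiroshima-Nagasaki-Kobe-Kanazawa: 10 + 15 + 4 = 29
Hiroshima-Osaka-Sendai-Kobe-Kanazawa: 12 + 5 + 8 + 4 = 29
Hiroshima-Nagasaki-Osaka-Kanazawa: 10 + 13 + 5 = 28
Hiroshima-Osaka-Kanazawa: 12 + 5 = 17
The minimum is 17 km.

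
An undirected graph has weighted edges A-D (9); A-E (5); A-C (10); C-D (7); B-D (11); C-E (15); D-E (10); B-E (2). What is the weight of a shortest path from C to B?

Comparing a few candidate routes:
C - E - B: 15 + 2 = 17
C - A - E - B: 10 + 5 + 2 = 17
C - D - E - B: 7 + 10 + 2 = 19
C - D - B: 7 + 11 = 18
Shortest: 17.

17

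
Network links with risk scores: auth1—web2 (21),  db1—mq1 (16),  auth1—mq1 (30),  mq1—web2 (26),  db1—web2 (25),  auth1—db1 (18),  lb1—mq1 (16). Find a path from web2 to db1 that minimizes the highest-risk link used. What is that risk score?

21

Paths from web2 to db1:
web2→mq1→db1: max(26, 16) = 26
web2→auth1→db1: max(21, 18) = 21
web2→auth1→mq1→db1: max(21, 30, 16) = 30
web2→db1: max(25) = 25
web2→mq1→auth1→db1: max(26, 30, 18) = 30
The minimum achievable maximum is 21.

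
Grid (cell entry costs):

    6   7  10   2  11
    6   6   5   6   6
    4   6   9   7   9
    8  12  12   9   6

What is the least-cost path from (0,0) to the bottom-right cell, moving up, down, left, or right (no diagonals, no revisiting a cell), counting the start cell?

Best path: r0c0 -> r1c0 -> r1c1 -> r1c2 -> r1c3 -> r1c4 -> r2c4 -> r3c4
Cost: 6 + 6 + 6 + 5 + 6 + 6 + 9 + 6 = 50

50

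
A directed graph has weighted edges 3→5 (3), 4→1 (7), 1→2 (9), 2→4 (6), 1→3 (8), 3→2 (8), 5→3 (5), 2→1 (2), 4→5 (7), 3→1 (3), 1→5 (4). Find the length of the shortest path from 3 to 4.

14

Paths from 3 to 4:
3-1-2-4: 3 + 9 + 6 = 18
3-2-4: 8 + 6 = 14
Shortest: 14.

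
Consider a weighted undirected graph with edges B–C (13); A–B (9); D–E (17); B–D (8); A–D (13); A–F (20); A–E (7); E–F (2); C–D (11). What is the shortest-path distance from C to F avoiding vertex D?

Routes from C to F avoiding D:
C - B - A - E - F: 13 + 9 + 7 + 2 = 31
C - B - A - F: 13 + 9 + 20 = 42
Shortest: 31.

31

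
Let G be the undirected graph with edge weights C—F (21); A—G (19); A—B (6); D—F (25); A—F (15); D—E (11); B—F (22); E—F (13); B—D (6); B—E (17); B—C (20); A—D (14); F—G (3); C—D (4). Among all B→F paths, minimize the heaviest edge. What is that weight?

13

Checking several routes:
B -> A -> D -> E -> F: max(6, 14, 11, 13) = 14
B -> D -> A -> F: max(6, 14, 15) = 15
B -> A -> F: max(6, 15) = 15
B -> D -> E -> F: max(6, 11, 13) = 13
Smallest bottleneck: 13.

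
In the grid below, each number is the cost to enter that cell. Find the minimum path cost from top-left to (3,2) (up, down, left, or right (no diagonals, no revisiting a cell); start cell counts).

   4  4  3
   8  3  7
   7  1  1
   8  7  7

20

Cheapest: r0c0 r0c1 r1c1 r2c1 r2c2 r3c2
  4 + 4 + 3 + 1 + 1 + 7 = 20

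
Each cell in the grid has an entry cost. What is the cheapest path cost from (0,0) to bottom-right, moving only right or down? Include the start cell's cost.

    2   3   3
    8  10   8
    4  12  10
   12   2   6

32

One optimal route is r0c0 -> r0c1 -> r0c2 -> r1c2 -> r2c2 -> r3c2.
Its cost is 2 + 3 + 3 + 8 + 10 + 6 = 32.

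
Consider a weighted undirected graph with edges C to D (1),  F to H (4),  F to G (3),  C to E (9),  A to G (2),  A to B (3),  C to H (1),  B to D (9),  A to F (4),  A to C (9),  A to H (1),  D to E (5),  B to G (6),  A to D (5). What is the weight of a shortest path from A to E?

8

A few of the A→E routes:
A → C → D → E: 9 + 1 + 5 = 15
A → H → C → D → E: 1 + 1 + 1 + 5 = 8
A → D → E: 5 + 5 = 10
A → H → C → E: 1 + 1 + 9 = 11
The minimum is 8.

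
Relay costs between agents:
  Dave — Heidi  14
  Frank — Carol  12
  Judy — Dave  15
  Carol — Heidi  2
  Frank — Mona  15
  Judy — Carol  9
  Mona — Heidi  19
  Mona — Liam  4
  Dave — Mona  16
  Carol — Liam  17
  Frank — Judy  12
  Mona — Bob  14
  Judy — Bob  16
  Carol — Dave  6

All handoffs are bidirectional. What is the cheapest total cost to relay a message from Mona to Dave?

16

Checking several routes:
Mona → Dave: 16
Mona → Frank → Carol → Dave: 15 + 12 + 6 = 33
Mona → Heidi → Carol → Dave: 19 + 2 + 6 = 27
Mona → Liam → Carol → Dave: 4 + 17 + 6 = 27
Best route has total 16.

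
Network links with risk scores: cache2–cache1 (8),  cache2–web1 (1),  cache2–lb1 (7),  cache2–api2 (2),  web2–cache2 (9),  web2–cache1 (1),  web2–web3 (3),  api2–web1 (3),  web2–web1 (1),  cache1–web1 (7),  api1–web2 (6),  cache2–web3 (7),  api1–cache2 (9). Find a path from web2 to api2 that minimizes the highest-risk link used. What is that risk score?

Some routes from web2 to api2:
web2 -> web1 -> cache2 -> api2: max(1, 1, 2) = 2
web2 -> web3 -> cache2 -> api2: max(3, 7, 2) = 7
web2 -> web1 -> api2: max(1, 3) = 3
web2 -> cache1 -> web1 -> api2: max(1, 7, 3) = 7
web2 -> web3 -> cache2 -> web1 -> api2: max(3, 7, 1, 3) = 7
Best route has worst link 2.

2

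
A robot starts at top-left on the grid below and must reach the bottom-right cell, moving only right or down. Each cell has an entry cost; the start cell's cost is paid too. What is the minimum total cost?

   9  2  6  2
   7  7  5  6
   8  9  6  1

Best path: r0c0 → r0c1 → r0c2 → r0c3 → r1c3 → r2c3
Cost: 9 + 2 + 6 + 2 + 6 + 1 = 26

26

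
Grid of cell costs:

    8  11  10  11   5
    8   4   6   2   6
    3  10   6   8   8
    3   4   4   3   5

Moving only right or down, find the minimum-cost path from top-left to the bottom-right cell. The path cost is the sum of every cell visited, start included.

One optimal route is (0,0) -> (1,0) -> (2,0) -> (3,0) -> (3,1) -> (3,2) -> (3,3) -> (3,4).
Its cost is 8 + 8 + 3 + 3 + 4 + 4 + 3 + 5 = 38.

38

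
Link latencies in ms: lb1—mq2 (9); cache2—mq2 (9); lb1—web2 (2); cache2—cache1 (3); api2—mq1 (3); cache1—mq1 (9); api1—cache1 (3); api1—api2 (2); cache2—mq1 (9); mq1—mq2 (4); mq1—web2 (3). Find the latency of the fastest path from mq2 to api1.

A few of the mq2→api1 routes:
mq2-mq1-api2-api1: 4 + 3 + 2 = 9
mq2-cache2-mq1-api2-api1: 9 + 9 + 3 + 2 = 23
mq2-lb1-web2-mq1-api2-api1: 9 + 2 + 3 + 3 + 2 = 19
mq2-cache2-cache1-api1: 9 + 3 + 3 = 15
mq2-mq1-cache1-api1: 4 + 9 + 3 = 16
mq2-mq1-cache2-cache1-api1: 4 + 9 + 3 + 3 = 19
Best route has total 9 ms.

9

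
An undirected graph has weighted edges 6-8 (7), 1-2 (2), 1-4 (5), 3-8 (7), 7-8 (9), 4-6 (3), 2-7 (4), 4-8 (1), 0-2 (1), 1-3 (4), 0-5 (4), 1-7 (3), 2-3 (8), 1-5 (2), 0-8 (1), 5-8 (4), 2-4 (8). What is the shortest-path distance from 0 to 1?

3

Checking several routes:
0-5-1: 4 + 2 = 6
0-2-1: 1 + 2 = 3
0-2-7-1: 1 + 4 + 3 = 8
0-8-5-1: 1 + 4 + 2 = 7
0-8-4-1: 1 + 1 + 5 = 7
Best route has total 3.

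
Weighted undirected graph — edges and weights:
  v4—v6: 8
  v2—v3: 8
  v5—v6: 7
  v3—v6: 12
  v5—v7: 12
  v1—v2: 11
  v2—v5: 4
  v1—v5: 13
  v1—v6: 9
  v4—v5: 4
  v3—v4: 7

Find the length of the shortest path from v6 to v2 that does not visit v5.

20

Paths from v6 to v2 avoiding v5:
v6→v3→v2: 12 + 8 = 20
v6→v1→v2: 9 + 11 = 20
v6→v4→v3→v2: 8 + 7 + 8 = 23
Best route has total 20.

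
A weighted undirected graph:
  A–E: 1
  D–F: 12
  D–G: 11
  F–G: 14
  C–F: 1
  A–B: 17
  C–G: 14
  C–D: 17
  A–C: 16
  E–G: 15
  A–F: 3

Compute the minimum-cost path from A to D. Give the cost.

15

A few of the A→D routes:
A → F → G → D: 3 + 14 + 11 = 28
A → F → C → D: 3 + 1 + 17 = 21
A → E → G → D: 1 + 15 + 11 = 27
A → F → D: 3 + 12 = 15
Best route has total 15.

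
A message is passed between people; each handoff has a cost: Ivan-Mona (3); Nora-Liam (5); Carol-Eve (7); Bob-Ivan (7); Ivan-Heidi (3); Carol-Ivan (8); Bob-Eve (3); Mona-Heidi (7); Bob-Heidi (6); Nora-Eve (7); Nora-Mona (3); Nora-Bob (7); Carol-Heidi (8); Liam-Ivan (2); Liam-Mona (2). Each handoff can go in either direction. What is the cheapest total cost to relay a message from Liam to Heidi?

Checking several routes:
Liam -> Ivan -> Mona -> Heidi: 2 + 3 + 7 = 12
Liam -> Nora -> Mona -> Ivan -> Heidi: 5 + 3 + 3 + 3 = 14
Liam -> Mona -> Heidi: 2 + 7 = 9
Liam -> Ivan -> Heidi: 2 + 3 = 5
Liam -> Mona -> Ivan -> Heidi: 2 + 3 + 3 = 8
The minimum is 5.

5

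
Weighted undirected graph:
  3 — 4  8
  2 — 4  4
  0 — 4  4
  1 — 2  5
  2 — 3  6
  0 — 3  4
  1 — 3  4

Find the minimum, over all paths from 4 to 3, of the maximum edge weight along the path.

4

Checking several routes:
4 - 2 - 3: max(4, 6) = 6
4 - 2 - 1 - 3: max(4, 5, 4) = 5
4 - 0 - 3: max(4, 4) = 4
The minimum achievable maximum is 4.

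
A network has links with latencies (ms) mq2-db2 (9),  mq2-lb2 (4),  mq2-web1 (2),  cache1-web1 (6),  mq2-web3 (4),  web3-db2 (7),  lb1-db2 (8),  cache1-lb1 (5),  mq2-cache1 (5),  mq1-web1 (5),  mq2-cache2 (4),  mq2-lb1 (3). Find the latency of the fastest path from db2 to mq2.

Paths from db2 to mq2:
db2 -> lb1 -> cache1 -> mq2: 8 + 5 + 5 = 18
db2 -> mq2: 9
db2 -> web3 -> mq2: 7 + 4 = 11
db2 -> lb1 -> mq2: 8 + 3 = 11
db2 -> lb1 -> cache1 -> web1 -> mq2: 8 + 5 + 6 + 2 = 21
Best route has total 9 ms.

9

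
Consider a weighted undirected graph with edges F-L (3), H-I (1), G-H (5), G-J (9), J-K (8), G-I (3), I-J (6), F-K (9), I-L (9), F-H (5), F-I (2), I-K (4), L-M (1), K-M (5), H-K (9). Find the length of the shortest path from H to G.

Some routes from H to G:
H-F-L-I-G: 5 + 3 + 9 + 3 = 20
H-I-G: 1 + 3 = 4
H-G: 5
H-I-J-G: 1 + 6 + 9 = 16
H-F-I-G: 5 + 2 + 3 = 10
H-K-I-G: 9 + 4 + 3 = 16
Best route has total 4.

4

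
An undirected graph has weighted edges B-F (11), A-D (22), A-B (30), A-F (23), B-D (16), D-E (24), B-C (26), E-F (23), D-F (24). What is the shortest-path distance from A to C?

56

A few of the A→C routes:
A -> B -> C: 30 + 26 = 56
A -> F -> B -> C: 23 + 11 + 26 = 60
A -> D -> B -> C: 22 + 16 + 26 = 64
The minimum is 56.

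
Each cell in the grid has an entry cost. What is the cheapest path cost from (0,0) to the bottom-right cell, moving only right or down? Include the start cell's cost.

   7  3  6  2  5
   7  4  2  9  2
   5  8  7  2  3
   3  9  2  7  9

37

Cheapest: r0c0 -> r0c1 -> r0c2 -> r0c3 -> r0c4 -> r1c4 -> r2c4 -> r3c4
  7 + 3 + 6 + 2 + 5 + 2 + 3 + 9 = 37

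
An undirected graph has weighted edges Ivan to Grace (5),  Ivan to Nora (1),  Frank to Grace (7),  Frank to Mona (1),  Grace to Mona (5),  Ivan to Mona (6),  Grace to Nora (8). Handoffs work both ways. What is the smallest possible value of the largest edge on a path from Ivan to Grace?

Some routes from Ivan to Grace:
Ivan - Mona - Grace: max(6, 5) = 6
Ivan - Mona - Frank - Grace: max(6, 1, 7) = 7
Ivan - Grace: max(5) = 5
Best route has worst link 5.

5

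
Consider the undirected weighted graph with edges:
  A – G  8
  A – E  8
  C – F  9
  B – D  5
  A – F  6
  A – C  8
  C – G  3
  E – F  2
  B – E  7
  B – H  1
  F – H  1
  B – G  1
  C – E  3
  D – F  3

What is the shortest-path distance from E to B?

Checking several routes:
E → B: 7
E → F → D → B: 2 + 3 + 5 = 10
E → C → F → H → B: 3 + 9 + 1 + 1 = 14
E → F → C → G → B: 2 + 9 + 3 + 1 = 15
E → F → H → B: 2 + 1 + 1 = 4
E → C → G → B: 3 + 3 + 1 = 7
Shortest: 4.

4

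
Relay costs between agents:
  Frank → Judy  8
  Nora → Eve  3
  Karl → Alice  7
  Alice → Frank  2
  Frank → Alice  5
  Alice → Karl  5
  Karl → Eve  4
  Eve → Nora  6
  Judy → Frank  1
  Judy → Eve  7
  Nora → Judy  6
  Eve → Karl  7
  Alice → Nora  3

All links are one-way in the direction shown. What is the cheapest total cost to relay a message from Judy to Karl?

Routes from Judy to Karl:
Judy-Eve-Karl: 7 + 7 = 14
Judy-Frank-Alice-Karl: 1 + 5 + 5 = 11
Judy-Frank-Alice-Nora-Eve-Karl: 1 + 5 + 3 + 3 + 7 = 19
The minimum is 11.

11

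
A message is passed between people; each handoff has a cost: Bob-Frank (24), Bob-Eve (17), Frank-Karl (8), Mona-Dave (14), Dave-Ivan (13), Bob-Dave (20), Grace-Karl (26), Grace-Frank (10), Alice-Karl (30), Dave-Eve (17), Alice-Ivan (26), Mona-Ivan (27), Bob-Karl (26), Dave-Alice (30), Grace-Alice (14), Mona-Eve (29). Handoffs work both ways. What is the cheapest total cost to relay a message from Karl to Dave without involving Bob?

60

A few of the Karl→Dave routes:
Karl-Frank-Grace-Alice-Dave: 8 + 10 + 14 + 30 = 62
Karl-Alice-Dave: 30 + 30 = 60
Karl-Grace-Alice-Dave: 26 + 14 + 30 = 70
Karl-Alice-Ivan-Dave: 30 + 26 + 13 = 69
The minimum is 60.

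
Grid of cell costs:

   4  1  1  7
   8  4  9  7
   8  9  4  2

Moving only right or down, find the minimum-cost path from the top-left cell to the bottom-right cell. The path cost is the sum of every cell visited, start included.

21

Best path: (0,0) (0,1) (0,2) (1,2) (2,2) (2,3)
Cost: 4 + 1 + 1 + 9 + 4 + 2 = 21
For comparison, the top-then-right route costs 22.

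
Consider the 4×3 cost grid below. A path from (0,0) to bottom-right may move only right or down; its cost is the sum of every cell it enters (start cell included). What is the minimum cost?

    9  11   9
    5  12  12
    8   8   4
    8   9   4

Take [0,0]→[1,0]→[2,0]→[2,1]→[2,2]→[3,2] for a total of 9 + 5 + 8 + 8 + 4 + 4 = 38.
(Top row then right column would cost 49.)

38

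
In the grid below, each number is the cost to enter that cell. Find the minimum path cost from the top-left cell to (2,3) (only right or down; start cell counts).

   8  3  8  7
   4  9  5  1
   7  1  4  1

Cheapest: r0c0→r1c0→r2c0→r2c1→r2c2→r2c3
  8 + 4 + 7 + 1 + 4 + 1 = 25

25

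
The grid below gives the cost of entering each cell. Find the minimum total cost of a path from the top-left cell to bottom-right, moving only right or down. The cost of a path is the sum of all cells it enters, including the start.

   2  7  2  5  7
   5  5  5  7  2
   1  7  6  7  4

Take (0,0)→(0,1)→(0,2)→(0,3)→(0,4)→(1,4)→(2,4) for a total of 2 + 7 + 2 + 5 + 7 + 2 + 4 = 29.

29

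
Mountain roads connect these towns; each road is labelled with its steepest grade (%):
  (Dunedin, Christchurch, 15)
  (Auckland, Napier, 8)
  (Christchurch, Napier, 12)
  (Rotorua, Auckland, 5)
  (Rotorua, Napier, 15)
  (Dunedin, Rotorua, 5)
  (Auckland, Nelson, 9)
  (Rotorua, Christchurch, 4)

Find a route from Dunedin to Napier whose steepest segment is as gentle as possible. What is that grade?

Checking several routes:
Dunedin→Rotorua→Christchurch→Napier: max(5, 4, 12) = 12
Dunedin→Rotorua→Napier: max(5, 15) = 15
Dunedin→Christchurch→Rotorua→Auckland→Napier: max(15, 4, 5, 8) = 15
Dunedin→Rotorua→Auckland→Napier: max(5, 5, 8) = 8
Best route has worst link 8%.

8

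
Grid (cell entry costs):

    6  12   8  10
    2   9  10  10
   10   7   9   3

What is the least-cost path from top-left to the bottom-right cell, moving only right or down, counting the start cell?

Best path: (0,0) → (1,0) → (1,1) → (2,1) → (2,2) → (2,3)
Cost: 6 + 2 + 9 + 7 + 9 + 3 = 36
(Top row then right column would cost 49.)

36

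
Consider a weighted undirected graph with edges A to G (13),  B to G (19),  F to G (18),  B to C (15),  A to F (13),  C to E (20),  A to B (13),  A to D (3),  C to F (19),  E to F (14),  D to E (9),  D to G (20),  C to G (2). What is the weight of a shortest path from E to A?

12

Some routes from E to A:
E -> C -> G -> A: 20 + 2 + 13 = 35
E -> D -> A: 9 + 3 = 12
E -> F -> A: 14 + 13 = 27
The minimum is 12.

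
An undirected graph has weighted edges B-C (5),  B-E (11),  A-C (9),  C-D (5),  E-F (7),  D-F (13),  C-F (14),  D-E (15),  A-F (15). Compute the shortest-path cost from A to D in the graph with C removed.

28

Candidate routes:
A → F → E → D: 15 + 7 + 15 = 37
A → F → D: 15 + 13 = 28
The minimum is 28.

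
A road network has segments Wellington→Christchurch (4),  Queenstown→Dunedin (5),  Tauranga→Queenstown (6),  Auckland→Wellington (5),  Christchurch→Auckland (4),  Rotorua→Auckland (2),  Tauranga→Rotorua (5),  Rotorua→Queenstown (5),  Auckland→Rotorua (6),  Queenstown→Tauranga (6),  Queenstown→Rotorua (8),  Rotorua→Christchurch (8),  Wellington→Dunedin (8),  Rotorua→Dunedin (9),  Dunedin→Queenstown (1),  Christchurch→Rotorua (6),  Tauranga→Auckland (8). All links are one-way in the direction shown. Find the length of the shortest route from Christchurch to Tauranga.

17

A few of the Christchurch→Tauranga routes:
Christchurch - Auckland - Rotorua - Queenstown - Tauranga: 4 + 6 + 5 + 6 = 21
Christchurch - Rotorua - Dunedin - Queenstown - Tauranga: 6 + 9 + 1 + 6 = 22
Christchurch - Auckland - Wellington - Dunedin - Queenstown - Tauranga: 4 + 5 + 8 + 1 + 6 = 24
Christchurch - Auckland - Rotorua - Dunedin - Queenstown - Tauranga: 4 + 6 + 9 + 1 + 6 = 26
Christchurch - Rotorua - Queenstown - Tauranga: 6 + 5 + 6 = 17
Shortest: 17.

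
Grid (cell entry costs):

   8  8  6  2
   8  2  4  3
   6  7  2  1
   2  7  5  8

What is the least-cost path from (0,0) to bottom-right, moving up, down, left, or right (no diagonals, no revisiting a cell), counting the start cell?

One optimal route is r0c0 r0c1 r1c1 r1c2 r2c2 r2c3 r3c3.
Its cost is 8 + 8 + 2 + 4 + 2 + 1 + 8 = 33.

33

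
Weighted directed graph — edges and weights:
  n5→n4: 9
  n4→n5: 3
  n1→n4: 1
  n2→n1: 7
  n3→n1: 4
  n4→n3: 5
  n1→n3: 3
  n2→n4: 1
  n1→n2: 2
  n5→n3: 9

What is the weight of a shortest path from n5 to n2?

15

Routes from n5 to n2:
n5→n3→n1→n2: 9 + 4 + 2 = 15
n5→n4→n3→n1→n2: 9 + 5 + 4 + 2 = 20
Best route has total 15.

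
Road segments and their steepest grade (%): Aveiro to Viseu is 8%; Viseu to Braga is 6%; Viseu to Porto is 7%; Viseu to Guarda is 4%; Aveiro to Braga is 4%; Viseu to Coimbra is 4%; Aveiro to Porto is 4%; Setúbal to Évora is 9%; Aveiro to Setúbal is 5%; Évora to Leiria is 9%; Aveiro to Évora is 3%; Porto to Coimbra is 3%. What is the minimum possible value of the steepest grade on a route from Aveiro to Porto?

4

Checking several routes:
Aveiro - Braga - Viseu - Coimbra - Porto: max(4, 6, 4, 3) = 6
Aveiro - Braga - Viseu - Porto: max(4, 6, 7) = 7
Aveiro - Porto: max(4) = 4
The minimum achievable maximum is 4%.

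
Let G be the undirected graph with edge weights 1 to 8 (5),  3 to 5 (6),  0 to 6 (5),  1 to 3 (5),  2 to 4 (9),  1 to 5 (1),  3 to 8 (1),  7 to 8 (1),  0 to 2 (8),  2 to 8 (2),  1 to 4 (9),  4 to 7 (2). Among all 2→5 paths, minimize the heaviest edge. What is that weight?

Comparing a few candidate routes:
2→8→3→1→5: max(2, 1, 5, 1) = 5
2→4→1→3→5: max(9, 9, 5, 6) = 9
2→8→1→5: max(2, 5, 1) = 5
2→8→3→5: max(2, 1, 6) = 6
2→8→1→3→5: max(2, 5, 5, 6) = 6
Smallest bottleneck: 5.

5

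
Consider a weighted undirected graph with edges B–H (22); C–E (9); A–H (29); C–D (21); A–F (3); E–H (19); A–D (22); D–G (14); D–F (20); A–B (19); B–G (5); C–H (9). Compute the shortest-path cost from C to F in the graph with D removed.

41

Routes from C to F avoiding D:
C-H-A-F: 9 + 29 + 3 = 41
C-E-H-B-A-F: 9 + 19 + 22 + 19 + 3 = 72
C-H-B-A-F: 9 + 22 + 19 + 3 = 53
C-E-H-A-F: 9 + 19 + 29 + 3 = 60
The minimum is 41.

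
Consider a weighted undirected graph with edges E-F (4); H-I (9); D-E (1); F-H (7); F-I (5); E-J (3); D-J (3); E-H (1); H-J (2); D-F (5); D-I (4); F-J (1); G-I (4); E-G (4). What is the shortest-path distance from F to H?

A few of the F→H routes:
F-J-H: 1 + 2 = 3
F-E-H: 4 + 1 = 5
F-J-E-H: 1 + 3 + 1 = 5
Shortest: 3.

3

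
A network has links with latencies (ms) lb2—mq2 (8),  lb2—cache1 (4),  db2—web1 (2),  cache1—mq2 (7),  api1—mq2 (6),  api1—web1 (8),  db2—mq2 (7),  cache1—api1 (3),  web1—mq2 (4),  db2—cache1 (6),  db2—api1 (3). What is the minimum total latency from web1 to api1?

5

A few of the web1→api1 routes:
web1 - db2 - api1: 2 + 3 = 5
web1 - api1: 8
web1 - mq2 - api1: 4 + 6 = 10
Best route has total 5 ms.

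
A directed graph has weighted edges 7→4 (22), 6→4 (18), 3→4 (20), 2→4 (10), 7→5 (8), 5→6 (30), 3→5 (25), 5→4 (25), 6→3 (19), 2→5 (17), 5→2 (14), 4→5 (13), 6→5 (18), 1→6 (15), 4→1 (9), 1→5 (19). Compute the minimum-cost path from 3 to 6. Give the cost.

44

Checking several routes:
3-4-1-6: 20 + 9 + 15 = 44
3-5-4-1-6: 25 + 25 + 9 + 15 = 74
3-5-6: 25 + 30 = 55
3-5-2-4-1-6: 25 + 14 + 10 + 9 + 15 = 73
3-4-5-6: 20 + 13 + 30 = 63
Shortest: 44.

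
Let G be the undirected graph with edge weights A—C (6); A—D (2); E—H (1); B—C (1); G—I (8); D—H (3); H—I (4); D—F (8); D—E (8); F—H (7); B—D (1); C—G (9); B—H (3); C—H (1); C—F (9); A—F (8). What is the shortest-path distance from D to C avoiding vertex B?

Comparing a few candidate routes:
D - A - C: 2 + 6 = 8
D - E - H - C: 8 + 1 + 1 = 10
D - F - H - C: 8 + 7 + 1 = 16
D - H - C: 3 + 1 = 4
Best route has total 4.

4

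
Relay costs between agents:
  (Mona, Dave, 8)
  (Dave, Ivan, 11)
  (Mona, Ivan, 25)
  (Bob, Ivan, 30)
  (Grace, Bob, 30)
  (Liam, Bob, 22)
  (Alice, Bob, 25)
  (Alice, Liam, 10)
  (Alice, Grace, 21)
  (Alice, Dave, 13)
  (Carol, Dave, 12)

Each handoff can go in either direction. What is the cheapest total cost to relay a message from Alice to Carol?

25

Some routes from Alice to Carol:
Alice→Grace→Bob→Ivan→Dave→Carol: 21 + 30 + 30 + 11 + 12 = 104
Alice→Dave→Carol: 13 + 12 = 25
Alice→Liam→Bob→Ivan→Dave→Carol: 10 + 22 + 30 + 11 + 12 = 85
Alice→Liam→Bob→Ivan→Mona→Dave→Carol: 10 + 22 + 30 + 25 + 8 + 12 = 107
Alice→Bob→Ivan→Mona→Dave→Carol: 25 + 30 + 25 + 8 + 12 = 100
Alice→Bob→Ivan→Dave→Carol: 25 + 30 + 11 + 12 = 78
Best route has total 25.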